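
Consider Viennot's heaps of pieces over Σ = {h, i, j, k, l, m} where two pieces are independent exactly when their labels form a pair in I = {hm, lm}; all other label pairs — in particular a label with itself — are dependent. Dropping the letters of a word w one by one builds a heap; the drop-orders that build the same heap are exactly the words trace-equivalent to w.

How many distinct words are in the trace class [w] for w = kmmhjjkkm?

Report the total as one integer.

3

#0=k has no predecessor
#1=m depends on [0:k]
#2=m depends on [1:m]
#3=h depends on [0:k]
#4=j depends on [2:m, 3:h]
#5=j depends on [4:j]
#6=k depends on [5:j]
#7=k depends on [6:k]
#8=m depends on [7:k]
sources: [0:k]
N(rest) = Σ N(rest − s) over sources s of rest; N(one piece) = 1:
  size 1 → [8]=1
  size 2 → [7,8]=1
  size 3 → [6,7,8]=1
  size 4 → [5,6,7,8]=1
  size 5 → [4,5,6,7,8]=1
  size 6 → [2,4,5,6,7,8]=1  [3,4,5,6,7,8]=1
  size 7 → [1,2,4,5,6,7,8]=1  [2,3,4,5,6,7,8]=2
  first=0(k) contributes 3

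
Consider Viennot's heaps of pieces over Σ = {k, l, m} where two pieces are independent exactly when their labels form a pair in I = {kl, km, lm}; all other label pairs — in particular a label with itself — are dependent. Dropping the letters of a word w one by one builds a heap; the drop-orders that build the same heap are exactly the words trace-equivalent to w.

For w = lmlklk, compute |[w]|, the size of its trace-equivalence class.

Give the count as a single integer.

60

0(l) covers ∅
1(m) covers ∅
2(l) covers 0:l
3(k) covers ∅
4(l) covers 2:l
5(k) covers 3:k
floor of heap: 0:l, 1:m, 3:k
completions by unplaced set U, small U first (add the entries for U minus each lowest piece of U):
  |U|=1: {1}:1  {4}:1  {5}:1
  |U|=2: {1,4}:2  {1,5}:2  {2,4}:1  {3,5}:1  {4,5}:2
  |U|=3: {0,2,4}:1  {1,2,4}:3  {1,3,5}:3  {1,4,5}:6  {2,4,5}:3  {3,4,5}:3
  |U|=4: {0,1,2,4}:4  {0,2,4,5}:4  {1,2,4,5}:12  {1,3,4,5}:12  {2,3,4,5}:6
  start at 0(l): 30
  start at 1(m): 10
  start at 3(k): 20
sum over floor = 60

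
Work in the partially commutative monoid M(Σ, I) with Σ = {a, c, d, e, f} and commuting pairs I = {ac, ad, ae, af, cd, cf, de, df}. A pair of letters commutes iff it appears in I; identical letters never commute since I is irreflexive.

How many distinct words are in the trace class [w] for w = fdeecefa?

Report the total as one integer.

piece 0:f — minimal
piece 1:d — minimal
piece 2:e rests on {0:f}
piece 3:e rests on {2:e}
piece 4:c rests on {3:e}
piece 5:e rests on {4:c}
piece 6:f rests on {5:e}
piece 7:a — minimal
minimal pieces: {0:f, 1:d, 7:a}
ways to finish when only these pieces remain (= sum over removing one remaining piece with nothing left below it):
  1 left: {1}→1  {6}→1  {7}→1
  2 left: {1,6}→2  {1,7}→2  {5,6}→1  {6,7}→2
  3 left: {1,5,6}→3  {1,6,7}→6  {4,5,6}→1  {5,6,7}→3
  4 left: {1,4,5,6}→4  {1,5,6,7}→12  {3,4,5,6}→1  {4,5,6,7}→4
  5 left: {1,3,4,5,6}→5  {1,4,5,6,7}→20  {2,3,4,5,6}→1  {3,4,5,6,7}→5
  6 left: {0,2,3,4,5,6}→1  {1,2,3,4,5,6}→6  {1,3,4,5,6,7}→30  {2,3,4,5,6,7}→6
  placing 0:f first → 42 extensions
  placing 1:d first → 7 extensions
  placing 7:a first → 7 extensions
total linear extensions = 56

56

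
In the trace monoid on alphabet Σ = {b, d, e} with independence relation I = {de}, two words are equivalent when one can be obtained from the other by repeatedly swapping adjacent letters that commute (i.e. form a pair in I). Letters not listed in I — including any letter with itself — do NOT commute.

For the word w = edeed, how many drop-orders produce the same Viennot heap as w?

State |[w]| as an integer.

#0=e has no predecessor
#1=d has no predecessor
#2=e depends on [0:e]
#3=e depends on [2:e]
#4=d depends on [1:d]
sources: [0:e, 1:d]
N(rest) = Σ N(rest − s) over sources s of rest; N(one piece) = 1:
  size 1 → [3]=1  [4]=1
  size 2 → [1,4]=1  [2,3]=1  [3,4]=2
  size 3 → [0,2,3]=1  [1,3,4]=3  [2,3,4]=3
  first=0(e) contributes 6
  first=1(d) contributes 4
|[w]| = 10

10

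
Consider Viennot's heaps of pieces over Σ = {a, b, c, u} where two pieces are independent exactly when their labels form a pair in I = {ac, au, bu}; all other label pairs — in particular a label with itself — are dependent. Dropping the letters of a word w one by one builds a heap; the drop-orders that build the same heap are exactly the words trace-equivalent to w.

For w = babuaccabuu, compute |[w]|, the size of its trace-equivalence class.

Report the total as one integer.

139

#0=b has no predecessor
#1=a depends on [0:b]
#2=b depends on [1:a]
#3=u has no predecessor
#4=a depends on [2:b]
#5=c depends on [2:b, 3:u]
#6=c depends on [5:c]
#7=a depends on [4:a]
#8=b depends on [6:c, 7:a]
#9=u depends on [6:c]
#10=u depends on [9:u]
sources: [0:b, 3:u]
N(rest) = Σ N(rest − s) over sources s of rest; N(one piece) = 1:
  size 1 → [8]=1  [10]=1
  size 2 → [7,8]=1  [8,10]=2  [9,10]=1
  size 3 → [4,7,8]=1  [7,8,10]=3  [8,9,10]=3
  size 4 → [4,7,8,10]=4  [6,8,9,10]=3  [7,8,9,10]=6
  size 5 → [4,7,8,9,10]=10  [5,6,8,9,10]=3  [6,7,8,9,10]=9
  size 6 → [3,5,6,8,9,10]=3  [4,6,7,8,9,10]=19  [5,6,7,8,9,10]=12
  size 7 → [3,5,6,7,8,9,10]=15  [4,5,6,7,8,9,10]=31
  size 8 → [2,4,5,6,7,8,9,10]=31  [3,4,5,6,7,8,9,10]=46
  size 9 → [1,2,4,5,6,7,8,9,10]=31  [2,3,4,5,6,7,8,9,10]=77
  first=0(b) contributes 108
  first=3(u) contributes 31
|[w]| = 139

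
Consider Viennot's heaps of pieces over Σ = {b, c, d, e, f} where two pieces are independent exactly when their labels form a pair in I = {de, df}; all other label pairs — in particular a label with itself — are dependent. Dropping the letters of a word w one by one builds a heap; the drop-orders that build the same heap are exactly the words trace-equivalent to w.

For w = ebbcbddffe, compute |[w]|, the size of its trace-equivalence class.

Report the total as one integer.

0(e) covers ∅
1(b) covers 0:e
2(b) covers 1:b
3(c) covers 2:b
4(b) covers 3:c
5(d) covers 4:b
6(d) covers 5:d
7(f) covers 4:b
8(f) covers 7:f
9(e) covers 8:f
floor of heap: 0:e
completions by unplaced set U, small U first (add the entries for U minus each lowest piece of U):
  |U|=1: {6}:1  {9}:1
  |U|=2: {5,6}:1  {6,9}:2  {8,9}:1
  |U|=3: {5,6,9}:3  {6,8,9}:3  {7,8,9}:1
  |U|=4: {5,6,8,9}:6  {6,7,8,9}:4
  |U|=5: {5,6,7,8,9}:10
  |U|=6: {4,5,6,7,8,9}:10
  |U|=7: {3,4,5,6,7,8,9}:10
  |U|=8: {2,3,4,5,6,7,8,9}:10
  start at 0(e): 10

10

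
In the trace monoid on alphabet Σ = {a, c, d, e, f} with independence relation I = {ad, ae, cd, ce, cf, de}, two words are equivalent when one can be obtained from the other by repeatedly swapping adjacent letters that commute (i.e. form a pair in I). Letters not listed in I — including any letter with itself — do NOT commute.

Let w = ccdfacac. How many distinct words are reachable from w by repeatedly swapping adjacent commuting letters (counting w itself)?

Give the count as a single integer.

0(c) covers ∅
1(c) covers 0:c
2(d) covers ∅
3(f) covers 2:d
4(a) covers 1:c, 3:f
5(c) covers 4:a
6(a) covers 5:c
7(c) covers 6:a
floor of heap: 0:c, 2:d
completions by unplaced set U, small U first (add the entries for U minus each lowest piece of U):
  |U|=1: {7}:1
  |U|=2: {6,7}:1
  |U|=3: {5,6,7}:1
  |U|=4: {4,5,6,7}:1
  |U|=5: {1,4,5,6,7}:1  {3,4,5,6,7}:1
  |U|=6: {0,1,4,5,6,7}:1  {1,3,4,5,6,7}:2  {2,3,4,5,6,7}:1
  start at 0(c): 3
  start at 2(d): 3
sum over floor = 6

6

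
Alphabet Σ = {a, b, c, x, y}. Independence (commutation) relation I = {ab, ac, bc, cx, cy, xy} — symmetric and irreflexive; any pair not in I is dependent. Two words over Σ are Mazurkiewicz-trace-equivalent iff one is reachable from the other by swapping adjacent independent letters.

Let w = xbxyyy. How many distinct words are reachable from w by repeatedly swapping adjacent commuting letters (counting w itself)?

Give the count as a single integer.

4

0(x) covers ∅
1(b) covers 0:x
2(x) covers 1:b
3(y) covers 1:b
4(y) covers 3:y
5(y) covers 4:y
floor of heap: 0:x
completions by unplaced set U, small U first (add the entries for U minus each lowest piece of U):
  |U|=1: {2}:1  {5}:1
  |U|=2: {2,5}:2  {4,5}:1
  |U|=3: {2,4,5}:3  {3,4,5}:1
  |U|=4: {2,3,4,5}:4
  start at 0(x): 4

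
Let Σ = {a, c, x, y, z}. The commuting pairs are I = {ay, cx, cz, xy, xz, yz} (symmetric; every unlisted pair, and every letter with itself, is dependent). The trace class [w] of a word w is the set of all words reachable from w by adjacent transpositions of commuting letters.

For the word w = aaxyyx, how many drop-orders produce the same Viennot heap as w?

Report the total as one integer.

15

piece 0:a — minimal
piece 1:a rests on {0:a}
piece 2:x rests on {1:a}
piece 3:y — minimal
piece 4:y rests on {3:y}
piece 5:x rests on {2:x}
minimal pieces: {0:a, 3:y}
ways to finish when only these pieces remain (= sum over removing one remaining piece with nothing left below it):
  1 left: {4}→1  {5}→1
  2 left: {2,5}→1  {3,4}→1  {4,5}→2
  3 left: {1,2,5}→1  {2,4,5}→3  {3,4,5}→3
  4 left: {0,1,2,5}→1  {1,2,4,5}→4  {2,3,4,5}→6
  placing 0:a first → 10 extensions
  placing 3:y first → 5 extensions
total linear extensions = 15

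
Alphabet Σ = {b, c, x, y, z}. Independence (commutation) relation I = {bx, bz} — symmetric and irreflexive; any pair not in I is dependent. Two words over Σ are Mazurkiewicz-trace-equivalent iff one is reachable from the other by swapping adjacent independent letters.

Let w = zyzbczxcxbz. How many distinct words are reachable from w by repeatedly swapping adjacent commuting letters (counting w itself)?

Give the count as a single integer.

6

#0=z has no predecessor
#1=y depends on [0:z]
#2=z depends on [1:y]
#3=b depends on [1:y]
#4=c depends on [2:z, 3:b]
#5=z depends on [4:c]
#6=x depends on [5:z]
#7=c depends on [6:x]
#8=x depends on [7:c]
#9=b depends on [7:c]
#10=z depends on [8:x]
sources: [0:z]
N(rest) = Σ N(rest − s) over sources s of rest; N(one piece) = 1:
  size 1 → [9]=1  [10]=1
  size 2 → [8,10]=1  [9,10]=2
  size 3 → [8,9,10]=3
  size 4 → [7,8,9,10]=3
  size 5 → [6,7,8,9,10]=3
  size 6 → [5,6,7,8,9,10]=3
  size 7 → [4,5,6,7,8,9,10]=3
  size 8 → [2,4,5,6,7,8,9,10]=3  [3,4,5,6,7,8,9,10]=3
  size 9 → [2,3,4,5,6,7,8,9,10]=6
  first=0(z) contributes 6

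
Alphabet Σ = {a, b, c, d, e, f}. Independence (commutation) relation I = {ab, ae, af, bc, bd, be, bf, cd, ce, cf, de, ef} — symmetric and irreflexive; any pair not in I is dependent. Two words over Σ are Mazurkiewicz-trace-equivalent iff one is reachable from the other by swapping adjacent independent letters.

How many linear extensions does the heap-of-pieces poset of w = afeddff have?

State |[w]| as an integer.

#0=a has no predecessor
#1=f has no predecessor
#2=e has no predecessor
#3=d depends on [0:a, 1:f]
#4=d depends on [3:d]
#5=f depends on [4:d]
#6=f depends on [5:f]
sources: [0:a, 1:f, 2:e]
N(rest) = Σ N(rest − s) over sources s of rest; N(one piece) = 1:
  size 1 → [2]=1  [6]=1
  size 2 → [2,6]=2  [5,6]=1
  size 3 → [2,5,6]=3  [4,5,6]=1
  size 4 → [2,4,5,6]=4  [3,4,5,6]=1
  size 5 → [0,3,4,5,6]=1  [1,3,4,5,6]=1  [2,3,4,5,6]=5
  first=0(a) contributes 6
  first=1(f) contributes 6
  first=2(e) contributes 2
|[w]| = 14

14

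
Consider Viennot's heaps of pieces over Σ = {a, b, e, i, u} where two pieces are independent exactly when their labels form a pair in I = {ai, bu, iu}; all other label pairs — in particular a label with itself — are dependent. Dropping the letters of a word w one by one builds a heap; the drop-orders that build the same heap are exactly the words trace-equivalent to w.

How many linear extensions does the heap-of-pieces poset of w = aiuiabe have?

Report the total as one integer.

drop 0:a onto floor
drop 1:i onto floor
drop 2:u onto {0:a}
drop 3:i onto {1:i}
drop 4:a onto {2:u}
drop 5:b onto {3:i, 4:a}
drop 6:e onto {5:b}
ground layer = {0:a, 1:i}
drop-orders for the pieces not yet dropped (sum over which currently-grounded one goes next):
  1 to go: {6} 1
  2 to go: {5,6} 1
  3 to go: {3,5,6} 1  {4,5,6} 1
  4 to go: {1,3,5,6} 1  {2,4,5,6} 1  {3,4,5,6} 2
  5 to go: {0,2,4,5,6} 1  {1,3,4,5,6} 3  {2,3,4,5,6} 3
  if 0:a drops first: 6 orders
  if 1:i drops first: 4 orders
heap linearizations: 10

10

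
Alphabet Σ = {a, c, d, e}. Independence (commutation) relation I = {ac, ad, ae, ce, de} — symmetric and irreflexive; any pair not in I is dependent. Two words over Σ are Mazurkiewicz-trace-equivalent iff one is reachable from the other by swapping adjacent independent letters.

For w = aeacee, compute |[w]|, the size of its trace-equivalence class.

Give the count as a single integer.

piece 0:a — minimal
piece 1:e — minimal
piece 2:a rests on {0:a}
piece 3:c — minimal
piece 4:e rests on {1:e}
piece 5:e rests on {4:e}
minimal pieces: {0:a, 1:e, 3:c}
ways to finish when only these pieces remain (= sum over removing one remaining piece with nothing left below it):
  1 left: {2}→1  {3}→1  {5}→1
  2 left: {0,2}→1  {2,3}→2  {2,5}→2  {3,5}→2  {4,5}→1
  3 left: {0,2,3}→3  {0,2,5}→3  {1,4,5}→1  {2,3,5}→6  {2,4,5}→3  {3,4,5}→3
  4 left: {0,2,3,5}→12  {0,2,4,5}→6  {1,2,4,5}→4  {1,3,4,5}→4  {2,3,4,5}→12
  placing 0:a first → 20 extensions
  placing 1:e first → 30 extensions
  placing 3:c first → 10 extensions
total linear extensions = 60

60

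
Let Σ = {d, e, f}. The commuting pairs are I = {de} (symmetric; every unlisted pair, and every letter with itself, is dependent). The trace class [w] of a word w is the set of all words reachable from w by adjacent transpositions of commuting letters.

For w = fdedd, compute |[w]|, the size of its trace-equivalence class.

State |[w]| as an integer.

4

drop 0:f onto floor
drop 1:d onto {0:f}
drop 2:e onto {0:f}
drop 3:d onto {1:d}
drop 4:d onto {3:d}
ground layer = {0:f}
drop-orders for the pieces not yet dropped (sum over which currently-grounded one goes next):
  1 to go: {2} 1  {4} 1
  2 to go: {2,4} 2  {3,4} 1
  3 to go: {1,3,4} 1  {2,3,4} 3
  if 0:f drops first: 4 orders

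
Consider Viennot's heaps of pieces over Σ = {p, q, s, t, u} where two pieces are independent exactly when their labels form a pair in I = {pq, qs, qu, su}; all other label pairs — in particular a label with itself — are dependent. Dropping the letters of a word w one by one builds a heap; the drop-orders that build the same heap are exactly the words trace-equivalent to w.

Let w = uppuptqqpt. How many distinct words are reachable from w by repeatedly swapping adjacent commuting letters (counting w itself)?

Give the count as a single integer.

#0=u has no predecessor
#1=p depends on [0:u]
#2=p depends on [1:p]
#3=u depends on [2:p]
#4=p depends on [3:u]
#5=t depends on [4:p]
#6=q depends on [5:t]
#7=q depends on [6:q]
#8=p depends on [5:t]
#9=t depends on [7:q, 8:p]
sources: [0:u]
N(rest) = Σ N(rest − s) over sources s of rest; N(one piece) = 1:
  size 1 → [9]=1
  size 2 → [7,9]=1  [8,9]=1
  size 3 → [6,7,9]=1  [7,8,9]=2
  size 4 → [6,7,8,9]=3
  size 5 → [5,6,7,8,9]=3
  size 6 → [4,5,6,7,8,9]=3
  size 7 → [3,4,5,6,7,8,9]=3
  size 8 → [2,3,4,5,6,7,8,9]=3
  first=0(u) contributes 3

3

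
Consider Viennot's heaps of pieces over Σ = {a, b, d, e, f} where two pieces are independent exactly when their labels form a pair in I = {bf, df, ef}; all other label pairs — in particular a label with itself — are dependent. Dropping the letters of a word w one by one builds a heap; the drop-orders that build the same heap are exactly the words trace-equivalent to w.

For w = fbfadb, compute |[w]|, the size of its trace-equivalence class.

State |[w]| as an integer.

3

drop 0:f onto floor
drop 1:b onto floor
drop 2:f onto {0:f}
drop 3:a onto {1:b, 2:f}
drop 4:d onto {3:a}
drop 5:b onto {4:d}
ground layer = {0:f, 1:b}
drop-orders for the pieces not yet dropped (sum over which currently-grounded one goes next):
  1 to go: {5} 1
  2 to go: {4,5} 1
  3 to go: {3,4,5} 1
  4 to go: {1,3,4,5} 1  {2,3,4,5} 1
  if 0:f drops first: 2 orders
  if 1:b drops first: 1 orders
heap linearizations: 3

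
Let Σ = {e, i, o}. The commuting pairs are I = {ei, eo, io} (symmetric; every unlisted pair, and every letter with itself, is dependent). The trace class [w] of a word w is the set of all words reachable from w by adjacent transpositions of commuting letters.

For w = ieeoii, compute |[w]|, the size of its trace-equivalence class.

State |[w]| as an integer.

60

0(i) covers ∅
1(e) covers ∅
2(e) covers 1:e
3(o) covers ∅
4(i) covers 0:i
5(i) covers 4:i
floor of heap: 0:i, 1:e, 3:o
completions by unplaced set U, small U first (add the entries for U minus each lowest piece of U):
  |U|=1: {2}:1  {3}:1  {5}:1
  |U|=2: {1,2}:1  {2,3}:2  {2,5}:2  {3,5}:2  {4,5}:1
  |U|=3: {0,4,5}:1  {1,2,3}:3  {1,2,5}:3  {2,3,5}:6  {2,4,5}:3  {3,4,5}:3
  |U|=4: {0,2,4,5}:4  {0,3,4,5}:4  {1,2,3,5}:12  {1,2,4,5}:6  {2,3,4,5}:12
  start at 0(i): 30
  start at 1(e): 20
  start at 3(o): 10
sum over floor = 60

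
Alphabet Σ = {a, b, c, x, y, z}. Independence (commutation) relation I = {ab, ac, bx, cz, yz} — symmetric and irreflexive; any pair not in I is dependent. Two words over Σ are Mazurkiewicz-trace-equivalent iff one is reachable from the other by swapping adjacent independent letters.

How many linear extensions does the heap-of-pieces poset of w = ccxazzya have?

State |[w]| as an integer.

3

0(c) covers ∅
1(c) covers 0:c
2(x) covers 1:c
3(a) covers 2:x
4(z) covers 3:a
5(z) covers 4:z
6(y) covers 3:a
7(a) covers 5:z, 6:y
floor of heap: 0:c
completions by unplaced set U, small U first (add the entries for U minus each lowest piece of U):
  |U|=1: {7}:1
  |U|=2: {5,7}:1  {6,7}:1
  |U|=3: {4,5,7}:1  {5,6,7}:2
  |U|=4: {4,5,6,7}:3
  |U|=5: {3,4,5,6,7}:3
  |U|=6: {2,3,4,5,6,7}:3
  start at 0(c): 3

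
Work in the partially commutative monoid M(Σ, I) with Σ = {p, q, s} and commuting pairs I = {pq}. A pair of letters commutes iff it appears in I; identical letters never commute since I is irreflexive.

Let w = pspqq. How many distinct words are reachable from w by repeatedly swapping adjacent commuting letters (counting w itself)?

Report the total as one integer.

3

#0=p has no predecessor
#1=s depends on [0:p]
#2=p depends on [1:s]
#3=q depends on [1:s]
#4=q depends on [3:q]
sources: [0:p]
N(rest) = Σ N(rest − s) over sources s of rest; N(one piece) = 1:
  size 1 → [2]=1  [4]=1
  size 2 → [2,4]=2  [3,4]=1
  size 3 → [2,3,4]=3
  first=0(p) contributes 3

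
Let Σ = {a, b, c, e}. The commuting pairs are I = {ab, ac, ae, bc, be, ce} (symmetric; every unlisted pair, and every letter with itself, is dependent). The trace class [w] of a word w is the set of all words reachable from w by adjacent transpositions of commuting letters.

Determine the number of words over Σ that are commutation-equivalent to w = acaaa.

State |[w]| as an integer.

0(a) covers ∅
1(c) covers ∅
2(a) covers 0:a
3(a) covers 2:a
4(a) covers 3:a
floor of heap: 0:a, 1:c
completions by unplaced set U, small U first (add the entries for U minus each lowest piece of U):
  |U|=1: {1}:1  {4}:1
  |U|=2: {1,4}:2  {3,4}:1
  |U|=3: {1,3,4}:3  {2,3,4}:1
  start at 0(a): 4
  start at 1(c): 1
sum over floor = 5

5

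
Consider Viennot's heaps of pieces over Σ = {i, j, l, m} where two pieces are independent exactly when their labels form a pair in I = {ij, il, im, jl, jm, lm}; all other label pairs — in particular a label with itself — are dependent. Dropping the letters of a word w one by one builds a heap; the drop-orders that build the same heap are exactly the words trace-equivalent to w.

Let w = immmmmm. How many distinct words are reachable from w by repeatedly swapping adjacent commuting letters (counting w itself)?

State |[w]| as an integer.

7

piece 0:i — minimal
piece 1:m — minimal
piece 2:m rests on {1:m}
piece 3:m rests on {2:m}
piece 4:m rests on {3:m}
piece 5:m rests on {4:m}
piece 6:m rests on {5:m}
minimal pieces: {0:i, 1:m}
ways to finish when only these pieces remain (= sum over removing one remaining piece with nothing left below it):
  1 left: {0}→1  {6}→1
  2 left: {0,6}→2  {5,6}→1
  3 left: {0,5,6}→3  {4,5,6}→1
  4 left: {0,4,5,6}→4  {3,4,5,6}→1
  5 left: {0,3,4,5,6}→5  {2,3,4,5,6}→1
  placing 0:i first → 1 extensions
  placing 1:m first → 6 extensions
total linear extensions = 7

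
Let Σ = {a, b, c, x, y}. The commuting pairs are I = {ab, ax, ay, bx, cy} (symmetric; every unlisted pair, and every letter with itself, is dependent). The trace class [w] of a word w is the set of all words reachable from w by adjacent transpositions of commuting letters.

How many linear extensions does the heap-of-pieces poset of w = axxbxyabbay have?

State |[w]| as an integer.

#0=a has no predecessor
#1=x has no predecessor
#2=x depends on [1:x]
#3=b has no predecessor
#4=x depends on [2:x]
#5=y depends on [3:b, 4:x]
#6=a depends on [0:a]
#7=b depends on [5:y]
#8=b depends on [7:b]
#9=a depends on [6:a]
#10=y depends on [8:b]
sources: [0:a, 1:x, 3:b]
N(rest) = Σ N(rest − s) over sources s of rest; N(one piece) = 1:
  size 1 → [9]=1  [10]=1
  size 2 → [6,9]=1  [8,10]=1  [9,10]=2
  size 3 → [0,6,9]=1  [6,9,10]=3  [7,8,10]=1  [8,9,10]=3
  size 4 → [0,6,9,10]=4  [5,7,8,10]=1  [6,8,9,10]=6  [7,8,9,10]=4
  size 5 → [0,6,8,9,10]=10  [3,5,7,8,10]=1  [4,5,7,8,10]=1  [5,7,8,9,10]=5  [6,7,8,9,10]=10
  size 6 → [0,6,7,8,9,10]=20  [2,4,5,7,8,10]=1  [3,4,5,7,8,10]=2  [3,5,7,8,9,10]=6  [4,5,7,8,9,10]=6  [5,6,7,8,9,10]=15
  size 7 → [0,5,6,7,8,9,10]=35  [1,2,4,5,7,8,10]=1  [2,3,4,5,7,8,10]=3  [2,4,5,7,8,9,10]=7  [3,4,5,7,8,9,10]=14  [3,5,6,7,8,9,10]=21  [4,5,6,7,8,9,10]=21
  size 8 → [0,3,5,6,7,8,9,10]=56  [0,4,5,6,7,8,9,10]=56  [1,2,3,4,5,7,8,10]=4  [1,2,4,5,7,8,9,10]=8  [2,3,4,5,7,8,9,10]=24  [2,4,5,6,7,8,9,10]=28  [3,4,5,6,7,8,9,10]=56
  size 9 → [0,2,4,5,6,7,8,9,10]=84  [0,3,4,5,6,7,8,9,10]=168  [1,2,3,4,5,7,8,9,10]=36  [1,2,4,5,6,7,8,9,10]=36  [2,3,4,5,6,7,8,9,10]=108
  first=0(a) contributes 180
  first=1(x) contributes 360
  first=3(b) contributes 120
|[w]| = 660

660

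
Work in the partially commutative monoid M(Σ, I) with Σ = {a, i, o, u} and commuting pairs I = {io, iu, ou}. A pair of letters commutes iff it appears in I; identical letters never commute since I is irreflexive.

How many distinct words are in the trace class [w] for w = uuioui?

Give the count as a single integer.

60

piece 0:u — minimal
piece 1:u rests on {0:u}
piece 2:i — minimal
piece 3:o — minimal
piece 4:u rests on {1:u}
piece 5:i rests on {2:i}
minimal pieces: {0:u, 2:i, 3:o}
ways to finish when only these pieces remain (= sum over removing one remaining piece with nothing left below it):
  1 left: {3}→1  {4}→1  {5}→1
  2 left: {1,4}→1  {2,5}→1  {3,4}→2  {3,5}→2  {4,5}→2
  3 left: {0,1,4}→1  {1,3,4}→3  {1,4,5}→3  {2,3,5}→3  {2,4,5}→3  {3,4,5}→6
  4 left: {0,1,3,4}→4  {0,1,4,5}→4  {1,2,4,5}→6  {1,3,4,5}→12  {2,3,4,5}→12
  placing 0:u first → 30 extensions
  placing 2:i first → 20 extensions
  placing 3:o first → 10 extensions
total linear extensions = 60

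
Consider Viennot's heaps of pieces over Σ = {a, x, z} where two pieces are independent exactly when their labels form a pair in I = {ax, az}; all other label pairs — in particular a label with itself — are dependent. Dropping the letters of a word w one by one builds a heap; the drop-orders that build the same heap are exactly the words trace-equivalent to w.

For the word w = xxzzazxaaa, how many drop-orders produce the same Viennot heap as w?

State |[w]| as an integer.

210

0(x) covers ∅
1(x) covers 0:x
2(z) covers 1:x
3(z) covers 2:z
4(a) covers ∅
5(z) covers 3:z
6(x) covers 5:z
7(a) covers 4:a
8(a) covers 7:a
9(a) covers 8:a
floor of heap: 0:x, 4:a
completions by unplaced set U, small U first (add the entries for U minus each lowest piece of U):
  |U|=1: {6}:1  {9}:1
  |U|=2: {5,6}:1  {6,9}:2  {8,9}:1
  |U|=3: {3,5,6}:1  {5,6,9}:3  {6,8,9}:3  {7,8,9}:1
  |U|=4: {2,3,5,6}:1  {3,5,6,9}:4  {4,7,8,9}:1  {5,6,8,9}:6  {6,7,8,9}:4
  |U|=5: {1,2,3,5,6}:1  {2,3,5,6,9}:5  {3,5,6,8,9}:10  {4,6,7,8,9}:5  {5,6,7,8,9}:10
  |U|=6: {0,1,2,3,5,6}:1  {1,2,3,5,6,9}:6  {2,3,5,6,8,9}:15  {3,5,6,7,8,9}:20  {4,5,6,7,8,9}:15
  |U|=7: {0,1,2,3,5,6,9}:7  {1,2,3,5,6,8,9}:21  {2,3,5,6,7,8,9}:35  {3,4,5,6,7,8,9}:35
  |U|=8: {0,1,2,3,5,6,8,9}:28  {1,2,3,5,6,7,8,9}:56  {2,3,4,5,6,7,8,9}:70
  start at 0(x): 126
  start at 4(a): 84
sum over floor = 210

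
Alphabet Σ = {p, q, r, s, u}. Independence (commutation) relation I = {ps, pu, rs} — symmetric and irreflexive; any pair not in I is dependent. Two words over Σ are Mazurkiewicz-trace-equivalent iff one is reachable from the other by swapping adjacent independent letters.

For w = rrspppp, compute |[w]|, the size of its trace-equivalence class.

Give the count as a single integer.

piece 0:r — minimal
piece 1:r rests on {0:r}
piece 2:s — minimal
piece 3:p rests on {1:r}
piece 4:p rests on {3:p}
piece 5:p rests on {4:p}
piece 6:p rests on {5:p}
minimal pieces: {0:r, 2:s}
ways to finish when only these pieces remain (= sum over removing one remaining piece with nothing left below it):
  1 left: {2}→1  {6}→1
  2 left: {2,6}→2  {5,6}→1
  3 left: {2,5,6}→3  {4,5,6}→1
  4 left: {2,4,5,6}→4  {3,4,5,6}→1
  5 left: {1,3,4,5,6}→1  {2,3,4,5,6}→5
  placing 0:r first → 6 extensions
  placing 2:s first → 1 extensions
total linear extensions = 7

7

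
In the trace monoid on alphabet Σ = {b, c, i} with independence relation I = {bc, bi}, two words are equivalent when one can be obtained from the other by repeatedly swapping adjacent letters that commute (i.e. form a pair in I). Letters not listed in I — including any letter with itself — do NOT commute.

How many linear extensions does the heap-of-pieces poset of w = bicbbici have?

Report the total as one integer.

0(b) covers ∅
1(i) covers ∅
2(c) covers 1:i
3(b) covers 0:b
4(b) covers 3:b
5(i) covers 2:c
6(c) covers 5:i
7(i) covers 6:c
floor of heap: 0:b, 1:i
completions by unplaced set U, small U first (add the entries for U minus each lowest piece of U):
  |U|=1: {4}:1  {7}:1
  |U|=2: {3,4}:1  {4,7}:2  {6,7}:1
  |U|=3: {0,3,4}:1  {3,4,7}:3  {4,6,7}:3  {5,6,7}:1
  |U|=4: {0,3,4,7}:4  {2,5,6,7}:1  {3,4,6,7}:6  {4,5,6,7}:4
  |U|=5: {0,3,4,6,7}:10  {1,2,5,6,7}:1  {2,4,5,6,7}:5  {3,4,5,6,7}:10
  |U|=6: {0,3,4,5,6,7}:20  {1,2,4,5,6,7}:6  {2,3,4,5,6,7}:15
  start at 0(b): 21
  start at 1(i): 35
sum over floor = 56

56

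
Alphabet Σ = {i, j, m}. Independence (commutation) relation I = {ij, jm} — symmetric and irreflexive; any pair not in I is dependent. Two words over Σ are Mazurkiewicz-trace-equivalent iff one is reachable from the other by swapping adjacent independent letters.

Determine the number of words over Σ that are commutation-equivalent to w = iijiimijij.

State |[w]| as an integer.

piece 0:i — minimal
piece 1:i rests on {0:i}
piece 2:j — minimal
piece 3:i rests on {1:i}
piece 4:i rests on {3:i}
piece 5:m rests on {4:i}
piece 6:i rests on {5:m}
piece 7:j rests on {2:j}
piece 8:i rests on {6:i}
piece 9:j rests on {7:j}
minimal pieces: {0:i, 2:j}
ways to finish when only these pieces remain (= sum over removing one remaining piece with nothing left below it):
  1 left: {8}→1  {9}→1
  2 left: {6,8}→1  {7,9}→1  {8,9}→2
  3 left: {2,7,9}→1  {5,6,8}→1  {6,8,9}→3  {7,8,9}→3
  4 left: {2,7,8,9}→4  {4,5,6,8}→1  {5,6,8,9}→4  {6,7,8,9}→6
  5 left: {2,6,7,8,9}→10  {3,4,5,6,8}→1  {4,5,6,8,9}→5  {5,6,7,8,9}→10
  6 left: {1,3,4,5,6,8}→1  {2,5,6,7,8,9}→20  {3,4,5,6,8,9}→6  {4,5,6,7,8,9}→15
  7 left: {0,1,3,4,5,6,8}→1  {1,3,4,5,6,8,9}→7  {2,4,5,6,7,8,9}→35  {3,4,5,6,7,8,9}→21
  8 left: {0,1,3,4,5,6,8,9}→8  {1,3,4,5,6,7,8,9}→28  {2,3,4,5,6,7,8,9}→56
  placing 0:i first → 84 extensions
  placing 2:j first → 36 extensions
total linear extensions = 120

120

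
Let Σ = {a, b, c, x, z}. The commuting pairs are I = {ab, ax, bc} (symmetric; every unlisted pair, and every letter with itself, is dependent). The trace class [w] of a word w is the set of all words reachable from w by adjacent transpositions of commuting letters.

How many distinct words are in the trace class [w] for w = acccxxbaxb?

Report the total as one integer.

6

piece 0:a — minimal
piece 1:c rests on {0:a}
piece 2:c rests on {1:c}
piece 3:c rests on {2:c}
piece 4:x rests on {3:c}
piece 5:x rests on {4:x}
piece 6:b rests on {5:x}
piece 7:a rests on {3:c}
piece 8:x rests on {6:b}
piece 9:b rests on {8:x}
minimal pieces: {0:a}
ways to finish when only these pieces remain (= sum over removing one remaining piece with nothing left below it):
  1 left: {7}→1  {9}→1
  2 left: {7,9}→2  {8,9}→1
  3 left: {6,8,9}→1  {7,8,9}→3
  4 left: {5,6,8,9}→1  {6,7,8,9}→4
  5 left: {4,5,6,8,9}→1  {5,6,7,8,9}→5
  6 left: {4,5,6,7,8,9}→6
  7 left: {3,4,5,6,7,8,9}→6
  8 left: {2,3,4,5,6,7,8,9}→6
  placing 0:a first → 6 extensions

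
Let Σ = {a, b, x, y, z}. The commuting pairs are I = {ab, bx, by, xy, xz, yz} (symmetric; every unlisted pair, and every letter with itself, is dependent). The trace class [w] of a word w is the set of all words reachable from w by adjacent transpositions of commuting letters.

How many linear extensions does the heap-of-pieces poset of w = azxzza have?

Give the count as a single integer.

#0=a has no predecessor
#1=z depends on [0:a]
#2=x depends on [0:a]
#3=z depends on [1:z]
#4=z depends on [3:z]
#5=a depends on [2:x, 4:z]
sources: [0:a]
N(rest) = Σ N(rest − s) over sources s of rest; N(one piece) = 1:
  size 1 → [5]=1
  size 2 → [2,5]=1  [4,5]=1
  size 3 → [2,4,5]=2  [3,4,5]=1
  size 4 → [1,3,4,5]=1  [2,3,4,5]=3
  first=0(a) contributes 4

4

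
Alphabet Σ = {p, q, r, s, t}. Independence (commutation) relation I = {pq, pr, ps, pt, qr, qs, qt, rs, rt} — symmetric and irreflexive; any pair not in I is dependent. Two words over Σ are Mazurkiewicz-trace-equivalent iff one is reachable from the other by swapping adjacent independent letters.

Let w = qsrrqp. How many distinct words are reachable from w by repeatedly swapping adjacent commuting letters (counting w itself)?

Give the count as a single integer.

#0=q has no predecessor
#1=s has no predecessor
#2=r has no predecessor
#3=r depends on [2:r]
#4=q depends on [0:q]
#5=p has no predecessor
sources: [0:q, 1:s, 2:r, 5:p]
N(rest) = Σ N(rest − s) over sources s of rest; N(one piece) = 1:
  size 1 → [1]=1  [3]=1  [4]=1  [5]=1
  size 2 → [0,4]=1  [1,3]=2  [1,4]=2  [1,5]=2  [2,3]=1  [3,4]=2  [3,5]=2  [4,5]=2
  size 3 → [0,1,4]=3  [0,3,4]=3  [0,4,5]=3  [1,2,3]=3  [1,3,4]=6  [1,3,5]=6  [1,4,5]=6  [2,3,4]=3  [2,3,5]=3  [3,4,5]=6
  size 4 → [0,1,3,4]=12  [0,1,4,5]=12  [0,2,3,4]=6  [0,3,4,5]=12  [1,2,3,4]=12  [1,2,3,5]=12  [1,3,4,5]=24  [2,3,4,5]=12
  first=0(q) contributes 60
  first=1(s) contributes 30
  first=2(r) contributes 60
  first=5(p) contributes 30
|[w]| = 180

180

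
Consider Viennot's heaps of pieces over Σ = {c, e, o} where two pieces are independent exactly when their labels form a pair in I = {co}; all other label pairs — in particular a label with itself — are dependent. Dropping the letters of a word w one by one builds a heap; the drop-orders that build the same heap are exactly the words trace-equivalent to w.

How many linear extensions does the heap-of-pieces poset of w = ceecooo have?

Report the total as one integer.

piece 0:c — minimal
piece 1:e rests on {0:c}
piece 2:e rests on {1:e}
piece 3:c rests on {2:e}
piece 4:o rests on {2:e}
piece 5:o rests on {4:o}
piece 6:o rests on {5:o}
minimal pieces: {0:c}
ways to finish when only these pieces remain (= sum over removing one remaining piece with nothing left below it):
  1 left: {3}→1  {6}→1
  2 left: {3,6}→2  {5,6}→1
  3 left: {3,5,6}→3  {4,5,6}→1
  4 left: {3,4,5,6}→4
  5 left: {2,3,4,5,6}→4
  placing 0:c first → 4 extensions

4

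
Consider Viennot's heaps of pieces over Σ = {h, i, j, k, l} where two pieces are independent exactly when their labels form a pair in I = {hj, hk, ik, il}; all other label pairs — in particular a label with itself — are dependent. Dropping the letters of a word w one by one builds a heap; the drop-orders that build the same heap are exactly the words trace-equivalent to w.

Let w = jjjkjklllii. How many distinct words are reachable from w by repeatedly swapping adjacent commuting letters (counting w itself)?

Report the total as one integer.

drop 0:j onto floor
drop 1:j onto {0:j}
drop 2:j onto {1:j}
drop 3:k onto {2:j}
drop 4:j onto {3:k}
drop 5:k onto {4:j}
drop 6:l onto {5:k}
drop 7:l onto {6:l}
drop 8:l onto {7:l}
drop 9:i onto {4:j}
drop 10:i onto {9:i}
ground layer = {0:j}
drop-orders for the pieces not yet dropped (sum over which currently-grounded one goes next):
  1 to go: {8} 1  {10} 1
  2 to go: {7,8} 1  {8,10} 2  {9,10} 1
  3 to go: {6,7,8} 1  {7,8,10} 3  {8,9,10} 3
  4 to go: {5,6,7,8} 1  {6,7,8,10} 4  {7,8,9,10} 6
  5 to go: {5,6,7,8,10} 5  {6,7,8,9,10} 10
  6 to go: {5,6,7,8,9,10} 15
  7 to go: {4,5,6,7,8,9,10} 15
  8 to go: {3,4,5,6,7,8,9,10} 15
  9 to go: {2,3,4,5,6,7,8,9,10} 15
  if 0:j drops first: 15 orders

15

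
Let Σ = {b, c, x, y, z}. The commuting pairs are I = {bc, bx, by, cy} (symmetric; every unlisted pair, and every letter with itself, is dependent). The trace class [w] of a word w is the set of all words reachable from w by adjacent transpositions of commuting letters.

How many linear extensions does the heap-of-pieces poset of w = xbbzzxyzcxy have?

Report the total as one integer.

3

0(x) covers ∅
1(b) covers ∅
2(b) covers 1:b
3(z) covers 0:x, 2:b
4(z) covers 3:z
5(x) covers 4:z
6(y) covers 5:x
7(z) covers 6:y
8(c) covers 7:z
9(x) covers 8:c
10(y) covers 9:x
floor of heap: 0:x, 1:b
completions by unplaced set U, small U first (add the entries for U minus each lowest piece of U):
  |U|=1: {10}:1
  |U|=2: {9,10}:1
  |U|=3: {8,9,10}:1
  |U|=4: {7,8,9,10}:1
  |U|=5: {6,7,8,9,10}:1
  |U|=6: {5,6,7,8,9,10}:1
  |U|=7: {4,5,6,7,8,9,10}:1
  |U|=8: {3,4,5,6,7,8,9,10}:1
  |U|=9: {0,3,4,5,6,7,8,9,10}:1  {2,3,4,5,6,7,8,9,10}:1
  start at 0(x): 1
  start at 1(b): 2
sum over floor = 3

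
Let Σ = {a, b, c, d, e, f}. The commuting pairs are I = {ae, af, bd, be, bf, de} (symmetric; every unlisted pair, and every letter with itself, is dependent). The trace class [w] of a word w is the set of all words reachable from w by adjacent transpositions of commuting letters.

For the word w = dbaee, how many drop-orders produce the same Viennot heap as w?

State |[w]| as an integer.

20

drop 0:d onto floor
drop 1:b onto floor
drop 2:a onto {0:d, 1:b}
drop 3:e onto floor
drop 4:e onto {3:e}
ground layer = {0:d, 1:b, 3:e}
drop-orders for the pieces not yet dropped (sum over which currently-grounded one goes next):
  1 to go: {2} 1  {4} 1
  2 to go: {0,2} 1  {1,2} 1  {2,4} 2  {3,4} 1
  3 to go: {0,1,2} 2  {0,2,4} 3  {1,2,4} 3  {2,3,4} 3
  if 0:d drops first: 6 orders
  if 1:b drops first: 6 orders
  if 3:e drops first: 8 orders
heap linearizations: 20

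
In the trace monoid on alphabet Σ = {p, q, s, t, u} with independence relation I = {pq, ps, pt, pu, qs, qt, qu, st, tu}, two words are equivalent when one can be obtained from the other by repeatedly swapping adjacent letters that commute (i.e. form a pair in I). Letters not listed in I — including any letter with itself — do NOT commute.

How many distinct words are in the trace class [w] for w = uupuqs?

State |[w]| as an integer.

drop 0:u onto floor
drop 1:u onto {0:u}
drop 2:p onto floor
drop 3:u onto {1:u}
drop 4:q onto floor
drop 5:s onto {3:u}
ground layer = {0:u, 2:p, 4:q}
drop-orders for the pieces not yet dropped (sum over which currently-grounded one goes next):
  1 to go: {2} 1  {4} 1  {5} 1
  2 to go: {2,4} 2  {2,5} 2  {3,5} 1  {4,5} 2
  3 to go: {1,3,5} 1  {2,3,5} 3  {2,4,5} 6  {3,4,5} 3
  4 to go: {0,1,3,5} 1  {1,2,3,5} 4  {1,3,4,5} 4  {2,3,4,5} 12
  if 0:u drops first: 20 orders
  if 2:p drops first: 5 orders
  if 4:q drops first: 5 orders
heap linearizations: 30

30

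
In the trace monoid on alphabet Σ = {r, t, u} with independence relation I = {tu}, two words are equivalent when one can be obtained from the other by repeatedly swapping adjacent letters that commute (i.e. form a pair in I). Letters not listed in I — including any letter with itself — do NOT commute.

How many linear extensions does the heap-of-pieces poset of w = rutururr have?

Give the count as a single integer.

piece 0:r — minimal
piece 1:u rests on {0:r}
piece 2:t rests on {0:r}
piece 3:u rests on {1:u}
piece 4:r rests on {2:t, 3:u}
piece 5:u rests on {4:r}
piece 6:r rests on {5:u}
piece 7:r rests on {6:r}
minimal pieces: {0:r}
ways to finish when only these pieces remain (= sum over removing one remaining piece with nothing left below it):
  1 left: {7}→1
  2 left: {6,7}→1
  3 left: {5,6,7}→1
  4 left: {4,5,6,7}→1
  5 left: {2,4,5,6,7}→1  {3,4,5,6,7}→1
  6 left: {1,3,4,5,6,7}→1  {2,3,4,5,6,7}→2
  placing 0:r first → 3 extensions

3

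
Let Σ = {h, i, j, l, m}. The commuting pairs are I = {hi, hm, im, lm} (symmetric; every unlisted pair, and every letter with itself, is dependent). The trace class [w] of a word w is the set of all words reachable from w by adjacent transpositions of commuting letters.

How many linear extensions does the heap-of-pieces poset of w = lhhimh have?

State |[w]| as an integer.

24

drop 0:l onto floor
drop 1:h onto {0:l}
drop 2:h onto {1:h}
drop 3:i onto {0:l}
drop 4:m onto floor
drop 5:h onto {2:h}
ground layer = {0:l, 4:m}
drop-orders for the pieces not yet dropped (sum over which currently-grounded one goes next):
  1 to go: {3} 1  {4} 1  {5} 1
  2 to go: {2,5} 1  {3,4} 2  {3,5} 2  {4,5} 2
  3 to go: {1,2,5} 1  {2,3,5} 3  {2,4,5} 3  {3,4,5} 6
  4 to go: {1,2,3,5} 4  {1,2,4,5} 4  {2,3,4,5} 12
  if 0:l drops first: 20 orders
  if 4:m drops first: 4 orders
heap linearizations: 24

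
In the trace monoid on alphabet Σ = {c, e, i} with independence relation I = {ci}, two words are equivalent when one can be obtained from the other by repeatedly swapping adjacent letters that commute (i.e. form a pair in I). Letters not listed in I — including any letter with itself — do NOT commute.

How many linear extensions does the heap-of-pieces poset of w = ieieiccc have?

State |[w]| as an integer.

#0=i has no predecessor
#1=e depends on [0:i]
#2=i depends on [1:e]
#3=e depends on [2:i]
#4=i depends on [3:e]
#5=c depends on [3:e]
#6=c depends on [5:c]
#7=c depends on [6:c]
sources: [0:i]
N(rest) = Σ N(rest − s) over sources s of rest; N(one piece) = 1:
  size 1 → [4]=1  [7]=1
  size 2 → [4,7]=2  [6,7]=1
  size 3 → [4,6,7]=3  [5,6,7]=1
  size 4 → [4,5,6,7]=4
  size 5 → [3,4,5,6,7]=4
  size 6 → [2,3,4,5,6,7]=4
  first=0(i) contributes 4

4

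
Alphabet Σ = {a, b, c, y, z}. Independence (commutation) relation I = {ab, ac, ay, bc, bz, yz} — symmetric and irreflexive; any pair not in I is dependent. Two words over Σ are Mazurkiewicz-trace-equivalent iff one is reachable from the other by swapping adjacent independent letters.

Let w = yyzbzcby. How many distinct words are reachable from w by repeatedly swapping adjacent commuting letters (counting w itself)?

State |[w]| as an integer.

31

0(y) covers ∅
1(y) covers 0:y
2(z) covers ∅
3(b) covers 1:y
4(z) covers 2:z
5(c) covers 1:y, 4:z
6(b) covers 3:b
7(y) covers 5:c, 6:b
floor of heap: 0:y, 2:z
completions by unplaced set U, small U first (add the entries for U minus each lowest piece of U):
  |U|=1: {7}:1
  |U|=2: {5,7}:1  {6,7}:1
  |U|=3: {3,6,7}:1  {4,5,7}:1  {5,6,7}:2
  |U|=4: {2,4,5,7}:1  {3,5,6,7}:3  {4,5,6,7}:3
  |U|=5: {1,3,5,6,7}:3  {2,4,5,6,7}:4  {3,4,5,6,7}:6
  |U|=6: {0,1,3,5,6,7}:3  {1,3,4,5,6,7}:9  {2,3,4,5,6,7}:10
  start at 0(y): 19
  start at 2(z): 12
sum over floor = 31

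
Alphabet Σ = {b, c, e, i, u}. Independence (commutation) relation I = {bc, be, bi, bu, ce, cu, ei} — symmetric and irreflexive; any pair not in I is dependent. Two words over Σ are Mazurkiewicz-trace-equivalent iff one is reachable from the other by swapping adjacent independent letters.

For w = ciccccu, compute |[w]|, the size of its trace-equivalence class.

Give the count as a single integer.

5

drop 0:c onto floor
drop 1:i onto {0:c}
drop 2:c onto {1:i}
drop 3:c onto {2:c}
drop 4:c onto {3:c}
drop 5:c onto {4:c}
drop 6:u onto {1:i}
ground layer = {0:c}
drop-orders for the pieces not yet dropped (sum over which currently-grounded one goes next):
  1 to go: {5} 1  {6} 1
  2 to go: {4,5} 1  {5,6} 2
  3 to go: {3,4,5} 1  {4,5,6} 3
  4 to go: {2,3,4,5} 1  {3,4,5,6} 4
  5 to go: {2,3,4,5,6} 5
  if 0:c drops first: 5 orders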